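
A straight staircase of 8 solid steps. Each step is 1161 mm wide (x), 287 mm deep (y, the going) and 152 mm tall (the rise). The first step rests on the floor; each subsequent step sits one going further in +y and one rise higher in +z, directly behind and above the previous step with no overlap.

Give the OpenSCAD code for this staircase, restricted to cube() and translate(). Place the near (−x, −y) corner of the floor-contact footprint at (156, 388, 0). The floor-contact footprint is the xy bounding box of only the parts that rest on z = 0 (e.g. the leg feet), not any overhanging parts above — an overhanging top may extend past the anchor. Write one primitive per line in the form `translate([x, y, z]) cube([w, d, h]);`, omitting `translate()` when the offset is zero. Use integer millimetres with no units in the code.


translate([156, 388, 0]) cube([1161, 287, 152]);
translate([156, 675, 152]) cube([1161, 287, 152]);
translate([156, 962, 304]) cube([1161, 287, 152]);
translate([156, 1249, 456]) cube([1161, 287, 152]);
translate([156, 1536, 608]) cube([1161, 287, 152]);
translate([156, 1823, 760]) cube([1161, 287, 152]);
translate([156, 2110, 912]) cube([1161, 287, 152]);
translate([156, 2397, 1064]) cube([1161, 287, 152]);


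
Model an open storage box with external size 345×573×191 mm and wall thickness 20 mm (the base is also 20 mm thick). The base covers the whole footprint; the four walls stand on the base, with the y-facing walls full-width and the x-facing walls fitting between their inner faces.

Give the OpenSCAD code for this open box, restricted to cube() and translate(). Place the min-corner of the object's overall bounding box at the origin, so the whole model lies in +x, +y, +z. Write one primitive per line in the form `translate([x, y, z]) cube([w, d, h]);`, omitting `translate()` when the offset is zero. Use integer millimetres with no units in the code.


cube([345, 573, 20]);
translate([0, 0, 20]) cube([345, 20, 171]);
translate([0, 553, 20]) cube([345, 20, 171]);
translate([0, 20, 20]) cube([20, 533, 171]);
translate([325, 20, 20]) cube([20, 533, 171]);


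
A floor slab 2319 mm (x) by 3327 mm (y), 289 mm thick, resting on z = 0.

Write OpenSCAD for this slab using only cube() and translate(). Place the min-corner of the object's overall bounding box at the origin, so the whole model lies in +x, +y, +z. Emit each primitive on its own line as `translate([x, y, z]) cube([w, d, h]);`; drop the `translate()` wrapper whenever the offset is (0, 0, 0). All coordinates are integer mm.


cube([2319, 3327, 289]);


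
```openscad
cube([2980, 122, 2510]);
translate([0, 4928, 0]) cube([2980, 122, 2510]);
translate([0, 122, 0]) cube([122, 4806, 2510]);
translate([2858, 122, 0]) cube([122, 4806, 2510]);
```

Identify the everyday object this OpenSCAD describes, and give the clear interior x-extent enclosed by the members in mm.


A house (or room) frame. The interior width is 2736 mm.

Four 2510 mm walls enclosing a rectangle with no floor or roof — a room or house frame. Outside width is 2980 mm and wall thickness is 122 mm, so the interior width is 2980 − 2 × 122 = 2736 mm.


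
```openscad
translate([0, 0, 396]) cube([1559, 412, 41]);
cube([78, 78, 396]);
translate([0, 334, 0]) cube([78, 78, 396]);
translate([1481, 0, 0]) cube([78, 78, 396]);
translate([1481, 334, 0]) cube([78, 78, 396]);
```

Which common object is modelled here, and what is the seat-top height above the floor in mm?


A bench. The seat-top height is 437 mm.

A long slab on four corner posts — a bench. The slab sits at z = 396 with thickness 41, so the top is 396 + 41 = 437 mm.


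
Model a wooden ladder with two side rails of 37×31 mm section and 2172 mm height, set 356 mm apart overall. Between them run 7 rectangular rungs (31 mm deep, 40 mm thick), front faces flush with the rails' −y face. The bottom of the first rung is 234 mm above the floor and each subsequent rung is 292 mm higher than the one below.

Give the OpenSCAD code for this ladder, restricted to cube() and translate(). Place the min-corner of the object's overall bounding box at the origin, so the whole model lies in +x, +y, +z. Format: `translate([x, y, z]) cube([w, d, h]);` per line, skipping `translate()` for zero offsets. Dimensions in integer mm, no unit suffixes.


cube([37, 31, 2172]);
translate([319, 0, 0]) cube([37, 31, 2172]);
translate([37, 0, 234]) cube([282, 31, 40]);
translate([37, 0, 526]) cube([282, 31, 40]);
translate([37, 0, 818]) cube([282, 31, 40]);
translate([37, 0, 1110]) cube([282, 31, 40]);
translate([37, 0, 1402]) cube([282, 31, 40]);
translate([37, 0, 1694]) cube([282, 31, 40]);
translate([37, 0, 1986]) cube([282, 31, 40]);


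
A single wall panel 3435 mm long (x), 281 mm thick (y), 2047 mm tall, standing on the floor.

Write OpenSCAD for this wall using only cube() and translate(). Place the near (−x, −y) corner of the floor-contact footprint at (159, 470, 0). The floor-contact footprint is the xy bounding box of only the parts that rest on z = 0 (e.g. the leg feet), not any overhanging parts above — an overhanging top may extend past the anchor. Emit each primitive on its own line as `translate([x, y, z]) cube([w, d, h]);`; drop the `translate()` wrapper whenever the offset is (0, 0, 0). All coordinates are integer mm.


translate([159, 470, 0]) cube([3435, 281, 2047]);


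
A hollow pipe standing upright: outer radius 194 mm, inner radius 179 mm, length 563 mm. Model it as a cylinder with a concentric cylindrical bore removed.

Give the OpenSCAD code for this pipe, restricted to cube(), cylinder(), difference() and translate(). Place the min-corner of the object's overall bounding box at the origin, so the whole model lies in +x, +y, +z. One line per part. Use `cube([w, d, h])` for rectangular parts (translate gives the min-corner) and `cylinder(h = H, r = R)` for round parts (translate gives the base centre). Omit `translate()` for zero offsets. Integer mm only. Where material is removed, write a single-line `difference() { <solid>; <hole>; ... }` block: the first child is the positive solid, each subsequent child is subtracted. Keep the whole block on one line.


difference() { translate([194, 194, 0]) cylinder(h = 563, r = 194); translate([194, 194, 0]) cylinder(h = 563, r = 179); }


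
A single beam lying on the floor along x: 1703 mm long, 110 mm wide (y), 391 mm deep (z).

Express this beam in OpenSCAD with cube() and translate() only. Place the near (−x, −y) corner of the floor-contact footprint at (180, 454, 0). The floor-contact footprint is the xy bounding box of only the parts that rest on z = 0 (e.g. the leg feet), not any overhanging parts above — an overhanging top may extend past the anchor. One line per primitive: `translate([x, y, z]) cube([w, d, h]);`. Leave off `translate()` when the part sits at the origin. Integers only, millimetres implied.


translate([180, 454, 0]) cube([1703, 110, 391]);


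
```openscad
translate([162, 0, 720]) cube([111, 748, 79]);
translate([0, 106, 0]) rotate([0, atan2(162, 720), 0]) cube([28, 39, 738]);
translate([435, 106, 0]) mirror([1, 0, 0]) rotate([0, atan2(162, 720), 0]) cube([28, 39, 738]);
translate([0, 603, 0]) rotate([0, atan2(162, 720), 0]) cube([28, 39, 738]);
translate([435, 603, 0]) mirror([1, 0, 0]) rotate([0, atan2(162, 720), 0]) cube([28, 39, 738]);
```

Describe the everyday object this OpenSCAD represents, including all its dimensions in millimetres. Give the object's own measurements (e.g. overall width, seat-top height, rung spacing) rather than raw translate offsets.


A sawhorse. A 111×748×79 mm beam (x, y, z) sits on two A-frame leg pairs. Each pair is two raked legs of 28×39 mm section (39 mm along y) splaying symmetrically in x. Each leg rises 720 mm vertically over 162 mm of horizontal reach and is 738 mm long along its own axis. Every leg's outer bottom edge rests on the floor and its outer top edge meets a bottom edge of the beam — the left legs (tilting toward +x) meet the beam's −x bottom edge, the right legs (their mirror images, tilting toward −x) meet its +x bottom edge — so the leg tops tuck under the beam, the beam's underside is 720 mm above the floor, and the feet are 435 mm apart outside-to-outside with the beam centred between them. The two leg pairs are set in 106 mm from either end of the beam.


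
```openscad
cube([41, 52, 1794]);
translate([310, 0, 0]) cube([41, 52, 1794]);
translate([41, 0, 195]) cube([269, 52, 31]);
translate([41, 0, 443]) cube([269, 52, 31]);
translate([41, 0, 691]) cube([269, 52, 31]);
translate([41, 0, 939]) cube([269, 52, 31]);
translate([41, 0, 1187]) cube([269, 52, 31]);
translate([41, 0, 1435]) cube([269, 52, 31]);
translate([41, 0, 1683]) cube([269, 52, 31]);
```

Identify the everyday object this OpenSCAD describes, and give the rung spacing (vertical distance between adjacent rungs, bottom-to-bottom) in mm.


A ladder. The rung spacing is 248 mm.

Two tall 41×52 posts with 7 short bars between them — a ladder. Adjacent rungs sit at z = 195 and z = 443, so the spacing is 443 − 195 = 248 mm.


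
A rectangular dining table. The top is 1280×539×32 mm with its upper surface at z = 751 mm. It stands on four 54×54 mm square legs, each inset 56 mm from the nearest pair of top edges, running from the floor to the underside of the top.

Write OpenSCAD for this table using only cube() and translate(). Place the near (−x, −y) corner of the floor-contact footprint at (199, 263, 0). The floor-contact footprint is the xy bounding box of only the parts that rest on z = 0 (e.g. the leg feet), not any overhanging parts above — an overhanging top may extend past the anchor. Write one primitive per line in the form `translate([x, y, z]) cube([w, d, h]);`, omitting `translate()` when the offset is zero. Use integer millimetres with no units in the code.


translate([143, 207, 719]) cube([1280, 539, 32]);
translate([199, 263, 0]) cube([54, 54, 719]);
translate([1313, 263, 0]) cube([54, 54, 719]);
translate([199, 636, 0]) cube([54, 54, 719]);
translate([1313, 636, 0]) cube([54, 54, 719]);


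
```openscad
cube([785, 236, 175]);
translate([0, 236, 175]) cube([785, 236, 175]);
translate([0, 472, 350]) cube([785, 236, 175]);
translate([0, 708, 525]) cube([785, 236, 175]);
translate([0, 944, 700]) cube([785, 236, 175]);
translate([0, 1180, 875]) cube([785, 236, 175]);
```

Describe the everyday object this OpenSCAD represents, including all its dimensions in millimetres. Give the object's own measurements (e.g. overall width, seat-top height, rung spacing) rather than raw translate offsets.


A straight staircase of 6 solid steps. Each step is 785 mm wide (x), 236 mm deep (y, the going) and 175 mm tall (the rise). The first step rests on the floor; each subsequent step sits one going further in +y and one rise higher in +z, directly behind and above the previous step with no overlap.


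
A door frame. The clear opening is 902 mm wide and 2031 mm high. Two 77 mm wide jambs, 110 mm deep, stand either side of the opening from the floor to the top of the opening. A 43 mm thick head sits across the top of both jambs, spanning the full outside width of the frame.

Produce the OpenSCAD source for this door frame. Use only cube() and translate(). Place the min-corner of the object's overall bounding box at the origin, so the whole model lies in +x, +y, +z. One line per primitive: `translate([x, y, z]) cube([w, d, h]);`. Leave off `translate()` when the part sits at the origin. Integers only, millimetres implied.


cube([77, 110, 2031]);
translate([979, 0, 0]) cube([77, 110, 2031]);
translate([0, 0, 2031]) cube([1056, 110, 43]);


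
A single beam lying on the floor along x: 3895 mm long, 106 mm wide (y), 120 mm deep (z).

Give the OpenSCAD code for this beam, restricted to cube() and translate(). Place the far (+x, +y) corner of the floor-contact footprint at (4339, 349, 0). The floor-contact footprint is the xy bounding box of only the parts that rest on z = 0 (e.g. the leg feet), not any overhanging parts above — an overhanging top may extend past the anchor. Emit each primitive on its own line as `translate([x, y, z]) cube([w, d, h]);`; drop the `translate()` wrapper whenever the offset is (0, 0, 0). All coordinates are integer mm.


translate([444, 243, 0]) cube([3895, 106, 120]);


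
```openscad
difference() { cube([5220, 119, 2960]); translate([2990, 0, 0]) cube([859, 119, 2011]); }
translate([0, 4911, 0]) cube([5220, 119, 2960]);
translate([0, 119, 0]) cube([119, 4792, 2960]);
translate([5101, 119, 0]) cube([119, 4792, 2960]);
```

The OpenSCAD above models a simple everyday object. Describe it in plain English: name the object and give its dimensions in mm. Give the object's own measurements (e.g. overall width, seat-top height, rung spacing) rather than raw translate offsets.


A single room: four walls, each 2960 mm tall and 119 mm thick, enclosing an outside footprint 5220×5030 mm (x × y), no floor or roof. The front and back walls (−y and +y sides) run the full x-width; the side walls fit between their inner faces. A door opening 859 mm wide and 2011 mm tall is cut through the front wall from the floor up, its −x edge 2990 mm from the wall's −x end.


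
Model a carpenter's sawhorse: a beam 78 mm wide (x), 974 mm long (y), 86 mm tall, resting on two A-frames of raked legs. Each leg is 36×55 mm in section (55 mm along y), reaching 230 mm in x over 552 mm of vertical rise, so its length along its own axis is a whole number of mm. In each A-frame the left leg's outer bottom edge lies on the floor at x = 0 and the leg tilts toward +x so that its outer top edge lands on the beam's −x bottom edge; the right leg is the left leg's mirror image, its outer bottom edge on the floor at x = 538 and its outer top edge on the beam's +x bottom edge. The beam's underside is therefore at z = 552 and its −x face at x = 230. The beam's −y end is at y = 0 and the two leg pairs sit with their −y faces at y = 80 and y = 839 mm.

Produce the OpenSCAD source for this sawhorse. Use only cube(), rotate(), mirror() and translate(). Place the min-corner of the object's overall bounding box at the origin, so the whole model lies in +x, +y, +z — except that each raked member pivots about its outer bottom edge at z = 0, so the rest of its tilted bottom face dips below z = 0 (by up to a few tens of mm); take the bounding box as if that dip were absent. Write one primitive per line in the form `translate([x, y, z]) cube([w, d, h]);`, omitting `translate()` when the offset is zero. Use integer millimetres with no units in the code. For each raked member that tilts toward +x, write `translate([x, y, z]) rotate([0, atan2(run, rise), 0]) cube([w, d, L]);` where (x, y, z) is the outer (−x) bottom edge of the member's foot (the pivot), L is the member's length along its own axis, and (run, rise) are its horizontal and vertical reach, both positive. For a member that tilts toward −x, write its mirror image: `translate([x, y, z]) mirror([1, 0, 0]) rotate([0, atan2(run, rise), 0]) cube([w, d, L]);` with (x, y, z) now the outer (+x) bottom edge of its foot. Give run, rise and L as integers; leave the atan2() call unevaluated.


translate([230, 0, 552]) cube([78, 974, 86]);
translate([0, 80, 0]) rotate([0, atan2(230, 552), 0]) cube([36, 55, 598]);
translate([538, 80, 0]) mirror([1, 0, 0]) rotate([0, atan2(230, 552), 0]) cube([36, 55, 598]);
translate([0, 839, 0]) rotate([0, atan2(230, 552), 0]) cube([36, 55, 598]);
translate([538, 839, 0]) mirror([1, 0, 0]) rotate([0, atan2(230, 552), 0]) cube([36, 55, 598]);


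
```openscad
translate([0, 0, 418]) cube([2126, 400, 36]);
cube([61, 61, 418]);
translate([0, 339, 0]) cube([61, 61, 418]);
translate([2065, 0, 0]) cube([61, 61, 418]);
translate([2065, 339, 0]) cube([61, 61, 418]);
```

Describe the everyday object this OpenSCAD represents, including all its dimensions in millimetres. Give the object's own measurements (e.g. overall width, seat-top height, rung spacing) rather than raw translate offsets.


A bench: a 2126×400 mm seat slab, 36 mm thick, top at z = 454 mm, on four 61×61 mm square legs flush with the seat corners and standing on z = 0.


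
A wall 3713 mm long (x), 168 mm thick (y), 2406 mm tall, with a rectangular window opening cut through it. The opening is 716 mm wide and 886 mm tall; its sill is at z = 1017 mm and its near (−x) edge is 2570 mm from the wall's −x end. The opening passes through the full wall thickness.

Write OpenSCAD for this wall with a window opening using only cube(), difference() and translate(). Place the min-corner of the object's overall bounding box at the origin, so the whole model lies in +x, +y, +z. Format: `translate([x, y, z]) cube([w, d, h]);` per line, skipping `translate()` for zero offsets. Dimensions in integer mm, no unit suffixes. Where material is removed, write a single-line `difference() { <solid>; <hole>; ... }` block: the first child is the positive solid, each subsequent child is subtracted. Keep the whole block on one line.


difference() { cube([3713, 168, 2406]); translate([2570, 0, 1017]) cube([716, 168, 886]); }


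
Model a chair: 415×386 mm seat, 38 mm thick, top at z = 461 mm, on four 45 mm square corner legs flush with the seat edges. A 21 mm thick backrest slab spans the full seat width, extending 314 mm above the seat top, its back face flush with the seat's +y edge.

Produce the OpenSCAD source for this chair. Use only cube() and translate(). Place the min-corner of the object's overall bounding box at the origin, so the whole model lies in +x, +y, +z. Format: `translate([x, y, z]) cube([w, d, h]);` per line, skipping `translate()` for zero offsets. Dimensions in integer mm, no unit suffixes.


// leg_h = 461 - 38 = 423
translate([0, 0, 423]) cube([415, 386, 38]);
cube([45, 45, 423]);
translate([370, 0, 0]) cube([45, 45, 423]);
translate([0, 341, 0]) cube([45, 45, 423]);
translate([370, 341, 0]) cube([45, 45, 423]);
translate([0, 365, 461]) cube([415, 21, 314]);


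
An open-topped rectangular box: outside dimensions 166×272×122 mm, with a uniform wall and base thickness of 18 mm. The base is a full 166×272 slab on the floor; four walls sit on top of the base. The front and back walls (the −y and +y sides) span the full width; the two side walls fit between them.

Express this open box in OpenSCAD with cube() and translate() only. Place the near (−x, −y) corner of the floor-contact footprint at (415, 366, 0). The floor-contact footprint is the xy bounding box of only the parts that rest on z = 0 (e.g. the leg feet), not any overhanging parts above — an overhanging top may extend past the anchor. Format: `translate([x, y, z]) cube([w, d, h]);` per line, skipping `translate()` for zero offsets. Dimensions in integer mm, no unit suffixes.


translate([415, 366, 0]) cube([166, 272, 18]);
translate([415, 366, 18]) cube([166, 18, 104]);
translate([415, 620, 18]) cube([166, 18, 104]);
translate([415, 384, 18]) cube([18, 236, 104]);
translate([563, 384, 18]) cube([18, 236, 104]);


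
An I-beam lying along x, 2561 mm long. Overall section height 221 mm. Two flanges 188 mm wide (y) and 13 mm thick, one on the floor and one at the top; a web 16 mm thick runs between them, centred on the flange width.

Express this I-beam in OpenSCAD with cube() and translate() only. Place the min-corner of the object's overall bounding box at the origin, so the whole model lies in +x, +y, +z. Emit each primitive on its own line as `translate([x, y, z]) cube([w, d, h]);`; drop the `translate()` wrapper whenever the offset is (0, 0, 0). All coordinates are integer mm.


cube([2561, 188, 13]);
translate([0, 86, 13]) cube([2561, 16, 195]);
translate([0, 0, 208]) cube([2561, 188, 13]);


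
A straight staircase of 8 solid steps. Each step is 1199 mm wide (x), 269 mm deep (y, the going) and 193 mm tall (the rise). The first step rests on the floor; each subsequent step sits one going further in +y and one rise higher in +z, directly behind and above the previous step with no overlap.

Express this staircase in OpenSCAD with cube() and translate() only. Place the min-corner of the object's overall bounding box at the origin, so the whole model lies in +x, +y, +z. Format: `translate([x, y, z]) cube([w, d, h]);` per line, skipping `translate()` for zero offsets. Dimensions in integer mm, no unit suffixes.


cube([1199, 269, 193]);
translate([0, 269, 193]) cube([1199, 269, 193]);
translate([0, 538, 386]) cube([1199, 269, 193]);
translate([0, 807, 579]) cube([1199, 269, 193]);
translate([0, 1076, 772]) cube([1199, 269, 193]);
translate([0, 1345, 965]) cube([1199, 269, 193]);
translate([0, 1614, 1158]) cube([1199, 269, 193]);
translate([0, 1883, 1351]) cube([1199, 269, 193]);


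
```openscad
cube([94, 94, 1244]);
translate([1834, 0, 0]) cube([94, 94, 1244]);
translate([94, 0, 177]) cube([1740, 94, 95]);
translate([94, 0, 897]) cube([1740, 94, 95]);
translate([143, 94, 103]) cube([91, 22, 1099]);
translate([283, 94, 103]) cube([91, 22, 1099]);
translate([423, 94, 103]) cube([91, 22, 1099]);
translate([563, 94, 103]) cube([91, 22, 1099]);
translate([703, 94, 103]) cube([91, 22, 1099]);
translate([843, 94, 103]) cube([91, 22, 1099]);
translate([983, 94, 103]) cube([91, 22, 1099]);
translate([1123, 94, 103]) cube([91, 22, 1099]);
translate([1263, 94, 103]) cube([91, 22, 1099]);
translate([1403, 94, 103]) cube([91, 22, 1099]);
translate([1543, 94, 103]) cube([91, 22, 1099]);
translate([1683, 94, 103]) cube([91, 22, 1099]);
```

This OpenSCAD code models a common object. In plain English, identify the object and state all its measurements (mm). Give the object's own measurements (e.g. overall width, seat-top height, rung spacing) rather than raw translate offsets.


A fence section. Two 94×94 mm posts, 1244 mm tall, stand on the floor with a clear span of 1740 mm between their inner faces. Two horizontal rails of 94×95 mm section span the gap between the posts with their undersides at z = 177 mm and z = 897 mm, flush with the posts' −y face. 12 pickets, each 91 mm wide, 22 mm thick and 1099 mm tall, are fixed to the +y face of the rails with their bottoms at z = 103 mm, spaced across the span with a 49 mm gap after the −x post and between neighbouring pickets, with 60 mm left before the +x post.


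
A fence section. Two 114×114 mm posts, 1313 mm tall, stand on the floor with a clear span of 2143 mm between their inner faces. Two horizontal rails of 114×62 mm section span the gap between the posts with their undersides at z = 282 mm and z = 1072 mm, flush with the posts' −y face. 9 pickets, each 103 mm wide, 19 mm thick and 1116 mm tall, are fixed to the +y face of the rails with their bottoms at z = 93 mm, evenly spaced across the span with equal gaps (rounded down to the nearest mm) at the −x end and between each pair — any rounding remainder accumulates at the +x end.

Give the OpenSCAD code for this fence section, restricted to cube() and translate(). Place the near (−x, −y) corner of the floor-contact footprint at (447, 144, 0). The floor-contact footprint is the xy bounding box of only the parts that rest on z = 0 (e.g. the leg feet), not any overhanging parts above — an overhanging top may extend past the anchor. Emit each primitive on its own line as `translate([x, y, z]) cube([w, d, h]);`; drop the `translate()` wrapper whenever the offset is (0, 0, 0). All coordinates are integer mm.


translate([447, 144, 0]) cube([114, 114, 1313]);
translate([2704, 144, 0]) cube([114, 114, 1313]);
translate([561, 144, 282]) cube([2143, 114, 62]);
translate([561, 144, 1072]) cube([2143, 114, 62]);
translate([682, 258, 93]) cube([103, 19, 1116]);
translate([906, 258, 93]) cube([103, 19, 1116]);
translate([1130, 258, 93]) cube([103, 19, 1116]);
translate([1354, 258, 93]) cube([103, 19, 1116]);
translate([1578, 258, 93]) cube([103, 19, 1116]);
translate([1802, 258, 93]) cube([103, 19, 1116]);
translate([2026, 258, 93]) cube([103, 19, 1116]);
translate([2250, 258, 93]) cube([103, 19, 1116]);
translate([2474, 258, 93]) cube([103, 19, 1116]);


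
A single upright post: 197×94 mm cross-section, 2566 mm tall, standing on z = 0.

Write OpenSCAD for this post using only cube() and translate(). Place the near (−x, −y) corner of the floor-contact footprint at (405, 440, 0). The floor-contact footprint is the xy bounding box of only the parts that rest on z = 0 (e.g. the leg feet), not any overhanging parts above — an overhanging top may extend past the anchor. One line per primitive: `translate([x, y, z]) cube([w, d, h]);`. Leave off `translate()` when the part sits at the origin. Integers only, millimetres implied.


translate([405, 440, 0]) cube([197, 94, 2566]);


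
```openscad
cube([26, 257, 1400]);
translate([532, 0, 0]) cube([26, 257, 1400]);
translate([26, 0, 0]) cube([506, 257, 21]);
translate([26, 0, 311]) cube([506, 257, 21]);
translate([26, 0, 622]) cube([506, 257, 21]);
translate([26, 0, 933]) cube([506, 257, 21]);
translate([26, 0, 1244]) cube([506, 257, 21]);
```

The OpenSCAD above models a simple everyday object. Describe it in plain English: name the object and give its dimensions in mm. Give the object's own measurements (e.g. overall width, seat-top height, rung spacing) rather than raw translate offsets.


An open bookshelf. Two side panels, each 26 mm thick, 257 mm deep and 1400 mm tall, stand 558 mm apart (outside-to-outside). Between them sit 5 shelves, each 21 mm thick and 257 mm deep, spanning the full gap between the sides. The bottom shelf rests on the floor (its underside at z = 0) and the clear gap between one shelf's top and the next shelf's underside is 290 mm.


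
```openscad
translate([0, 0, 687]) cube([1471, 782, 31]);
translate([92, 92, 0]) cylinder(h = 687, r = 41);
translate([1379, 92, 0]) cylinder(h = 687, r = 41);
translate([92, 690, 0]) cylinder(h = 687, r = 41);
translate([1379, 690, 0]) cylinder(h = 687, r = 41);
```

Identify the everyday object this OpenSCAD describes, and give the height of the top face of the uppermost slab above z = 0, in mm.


A table. The table height is 718 mm.

A 1471×782×31 slab sits at z = 687 on four Ø82 mm round legs — a table. The top surface is at 687 + 31 = 718 mm.


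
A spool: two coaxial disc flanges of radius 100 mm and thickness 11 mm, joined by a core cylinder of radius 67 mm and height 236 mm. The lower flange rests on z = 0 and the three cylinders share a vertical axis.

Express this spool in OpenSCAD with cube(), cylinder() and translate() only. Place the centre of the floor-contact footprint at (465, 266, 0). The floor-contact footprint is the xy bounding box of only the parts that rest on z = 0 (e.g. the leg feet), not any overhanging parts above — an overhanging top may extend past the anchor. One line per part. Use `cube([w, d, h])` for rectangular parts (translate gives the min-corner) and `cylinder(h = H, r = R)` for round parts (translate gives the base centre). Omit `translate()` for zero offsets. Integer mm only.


translate([465, 266, 0]) cylinder(h = 11, r = 100);
translate([465, 266, 11]) cylinder(h = 236, r = 67);
translate([465, 266, 247]) cylinder(h = 11, r = 100);


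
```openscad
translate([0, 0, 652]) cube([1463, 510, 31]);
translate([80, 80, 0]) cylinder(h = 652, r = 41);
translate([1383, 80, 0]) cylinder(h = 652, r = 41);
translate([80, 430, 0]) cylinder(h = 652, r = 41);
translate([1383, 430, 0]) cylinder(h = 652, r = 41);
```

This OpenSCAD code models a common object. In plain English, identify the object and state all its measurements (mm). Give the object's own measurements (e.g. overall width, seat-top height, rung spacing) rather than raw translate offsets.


A rectangular dining table. The top is 1463×510×31 mm with its upper surface at z = 683 mm. It stands on four round legs of 82 mm diameter, each leg's bounding box inset 39 mm from the nearest pair of top edges, running from the floor to the underside of the top.


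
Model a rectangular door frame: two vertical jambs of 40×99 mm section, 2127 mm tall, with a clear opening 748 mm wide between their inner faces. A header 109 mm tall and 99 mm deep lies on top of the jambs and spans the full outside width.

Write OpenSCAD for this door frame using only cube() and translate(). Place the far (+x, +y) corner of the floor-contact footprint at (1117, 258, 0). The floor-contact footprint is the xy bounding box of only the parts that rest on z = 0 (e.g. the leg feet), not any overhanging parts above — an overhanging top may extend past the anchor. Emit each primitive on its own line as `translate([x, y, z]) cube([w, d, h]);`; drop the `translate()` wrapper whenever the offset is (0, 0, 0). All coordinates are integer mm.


translate([289, 159, 0]) cube([40, 99, 2127]);
translate([1077, 159, 0]) cube([40, 99, 2127]);
translate([289, 159, 2127]) cube([828, 99, 109]);


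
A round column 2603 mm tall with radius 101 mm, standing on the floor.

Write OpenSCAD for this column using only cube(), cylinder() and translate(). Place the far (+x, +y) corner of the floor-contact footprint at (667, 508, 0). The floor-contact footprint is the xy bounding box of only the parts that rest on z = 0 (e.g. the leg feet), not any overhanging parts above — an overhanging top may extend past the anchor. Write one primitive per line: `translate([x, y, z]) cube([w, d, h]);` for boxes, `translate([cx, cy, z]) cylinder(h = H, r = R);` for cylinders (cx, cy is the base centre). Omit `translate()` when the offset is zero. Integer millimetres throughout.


translate([566, 407, 0]) cylinder(h = 2603, r = 101);


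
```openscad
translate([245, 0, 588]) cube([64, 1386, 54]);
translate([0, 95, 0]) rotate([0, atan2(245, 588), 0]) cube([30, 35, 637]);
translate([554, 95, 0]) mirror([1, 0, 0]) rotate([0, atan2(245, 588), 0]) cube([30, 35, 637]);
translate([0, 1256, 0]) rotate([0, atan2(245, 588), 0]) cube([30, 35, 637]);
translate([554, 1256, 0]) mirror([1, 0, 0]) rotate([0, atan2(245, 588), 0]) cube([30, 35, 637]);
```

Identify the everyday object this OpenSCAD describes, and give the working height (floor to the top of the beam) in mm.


A sawhorse. The overall height is 642 mm.

A beam across two mirrored pairs of raked legs — a sawhorse. The beam's underside is at z = 588 (matching the legs' vertical rise in atan2(245, 588)) and the beam is 54 mm tall, so its top is at 588 + 54 = 642 mm. The raked legs top out at the beam's underside, so that is the highest point.


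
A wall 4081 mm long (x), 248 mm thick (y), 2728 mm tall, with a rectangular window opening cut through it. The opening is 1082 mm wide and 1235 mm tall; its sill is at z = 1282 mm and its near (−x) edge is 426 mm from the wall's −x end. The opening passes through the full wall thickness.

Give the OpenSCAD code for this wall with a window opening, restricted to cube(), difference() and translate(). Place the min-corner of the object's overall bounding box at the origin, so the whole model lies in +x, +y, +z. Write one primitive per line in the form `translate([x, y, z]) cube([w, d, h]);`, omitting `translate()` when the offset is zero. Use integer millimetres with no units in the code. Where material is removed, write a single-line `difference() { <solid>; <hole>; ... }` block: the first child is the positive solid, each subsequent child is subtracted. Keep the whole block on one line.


difference() { cube([4081, 248, 2728]); translate([426, 0, 1282]) cube([1082, 248, 1235]); }


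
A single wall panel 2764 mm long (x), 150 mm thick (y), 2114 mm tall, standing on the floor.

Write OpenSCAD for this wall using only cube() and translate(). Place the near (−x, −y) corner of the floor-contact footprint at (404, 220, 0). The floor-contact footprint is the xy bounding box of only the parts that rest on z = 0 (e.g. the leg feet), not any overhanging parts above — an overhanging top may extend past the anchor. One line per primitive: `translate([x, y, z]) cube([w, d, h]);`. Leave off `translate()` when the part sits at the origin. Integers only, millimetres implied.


translate([404, 220, 0]) cube([2764, 150, 2114]);


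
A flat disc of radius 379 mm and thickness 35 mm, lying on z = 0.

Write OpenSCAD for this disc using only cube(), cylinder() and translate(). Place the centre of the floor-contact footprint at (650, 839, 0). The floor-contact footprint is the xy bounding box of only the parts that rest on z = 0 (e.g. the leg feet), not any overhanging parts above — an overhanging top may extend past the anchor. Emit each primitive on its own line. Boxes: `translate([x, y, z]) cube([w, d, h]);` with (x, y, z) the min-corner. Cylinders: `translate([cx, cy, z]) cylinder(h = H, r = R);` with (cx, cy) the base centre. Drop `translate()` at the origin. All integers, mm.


translate([650, 839, 0]) cylinder(h = 35, r = 379);


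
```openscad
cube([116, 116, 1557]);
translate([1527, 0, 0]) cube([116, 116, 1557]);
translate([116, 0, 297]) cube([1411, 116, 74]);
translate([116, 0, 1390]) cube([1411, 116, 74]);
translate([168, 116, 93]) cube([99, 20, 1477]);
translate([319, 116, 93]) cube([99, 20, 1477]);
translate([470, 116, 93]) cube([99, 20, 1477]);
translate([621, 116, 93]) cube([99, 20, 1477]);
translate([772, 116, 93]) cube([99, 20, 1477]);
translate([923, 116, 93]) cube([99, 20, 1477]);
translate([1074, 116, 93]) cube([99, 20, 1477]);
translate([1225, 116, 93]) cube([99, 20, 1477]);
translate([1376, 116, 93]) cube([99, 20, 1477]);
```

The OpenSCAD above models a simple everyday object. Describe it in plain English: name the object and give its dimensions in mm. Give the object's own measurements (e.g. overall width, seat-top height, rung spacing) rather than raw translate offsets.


A fence section. Two 116×116 mm posts, 1557 mm tall, stand on the floor with a clear span of 1411 mm between their inner faces. Two horizontal rails of 116×74 mm section span the gap between the posts with their undersides at z = 297 mm and z = 1390 mm, flush with the posts' −y face. 9 pickets, each 99 mm wide, 20 mm thick and 1477 mm tall, are fixed to the +y face of the rails with their bottoms at z = 93 mm, spaced across the span with a 52 mm gap after the −x post and between neighbouring pickets and before the +x post.


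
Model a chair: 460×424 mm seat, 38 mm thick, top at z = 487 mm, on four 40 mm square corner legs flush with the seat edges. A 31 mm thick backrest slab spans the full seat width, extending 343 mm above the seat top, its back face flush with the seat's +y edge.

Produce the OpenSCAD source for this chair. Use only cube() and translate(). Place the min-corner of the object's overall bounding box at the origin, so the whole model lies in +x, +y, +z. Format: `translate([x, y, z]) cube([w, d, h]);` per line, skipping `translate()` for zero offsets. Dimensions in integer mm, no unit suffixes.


translate([0, 0, 449]) cube([460, 424, 38]);
cube([40, 40, 449]);
translate([420, 0, 0]) cube([40, 40, 449]);
translate([0, 384, 0]) cube([40, 40, 449]);
translate([420, 384, 0]) cube([40, 40, 449]);
translate([0, 393, 487]) cube([460, 31, 343]);


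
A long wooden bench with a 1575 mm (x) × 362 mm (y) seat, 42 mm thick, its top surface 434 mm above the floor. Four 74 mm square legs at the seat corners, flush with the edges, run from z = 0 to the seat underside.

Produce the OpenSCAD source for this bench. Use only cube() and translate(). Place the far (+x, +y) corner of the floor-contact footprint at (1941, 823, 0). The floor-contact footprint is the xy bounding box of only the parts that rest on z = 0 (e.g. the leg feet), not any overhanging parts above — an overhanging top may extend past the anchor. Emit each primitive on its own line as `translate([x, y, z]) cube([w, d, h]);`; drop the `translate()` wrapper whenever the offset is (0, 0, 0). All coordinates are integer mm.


// leg_h = 434 − 42 = 392
translate([366, 461, 392]) cube([1575, 362, 42]);
translate([366, 461, 0]) cube([74, 74, 392]);
translate([366, 749, 0]) cube([74, 74, 392]);
translate([1867, 461, 0]) cube([74, 74, 392]);
translate([1867, 749, 0]) cube([74, 74, 392]);


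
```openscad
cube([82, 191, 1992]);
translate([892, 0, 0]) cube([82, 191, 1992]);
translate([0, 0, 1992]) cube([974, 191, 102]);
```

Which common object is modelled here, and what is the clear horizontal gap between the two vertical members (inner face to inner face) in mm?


A door frame. The clear opening width is 810 mm.

Two 1992 mm tall posts with a header on top — a door frame. The left jamb is 82 mm wide at x = 0; the right jamb starts at x = 892. The clear opening is 892 − 82 = 810 mm.


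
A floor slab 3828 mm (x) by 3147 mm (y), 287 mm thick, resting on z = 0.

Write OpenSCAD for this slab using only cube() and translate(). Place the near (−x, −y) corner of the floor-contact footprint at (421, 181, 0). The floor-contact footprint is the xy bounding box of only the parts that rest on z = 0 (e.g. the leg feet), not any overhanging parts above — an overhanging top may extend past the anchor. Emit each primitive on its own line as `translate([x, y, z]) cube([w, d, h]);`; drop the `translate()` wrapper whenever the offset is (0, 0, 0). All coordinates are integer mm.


translate([421, 181, 0]) cube([3828, 3147, 287]);


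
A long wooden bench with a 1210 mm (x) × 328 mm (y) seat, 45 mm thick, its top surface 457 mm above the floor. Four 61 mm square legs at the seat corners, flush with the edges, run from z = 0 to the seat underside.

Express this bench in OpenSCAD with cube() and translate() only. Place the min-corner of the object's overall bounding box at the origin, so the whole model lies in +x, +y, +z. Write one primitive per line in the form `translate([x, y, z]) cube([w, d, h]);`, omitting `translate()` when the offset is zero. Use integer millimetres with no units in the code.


translate([0, 0, 412]) cube([1210, 328, 45]);
cube([61, 61, 412]);
translate([0, 267, 0]) cube([61, 61, 412]);
translate([1149, 0, 0]) cube([61, 61, 412]);
translate([1149, 267, 0]) cube([61, 61, 412]);


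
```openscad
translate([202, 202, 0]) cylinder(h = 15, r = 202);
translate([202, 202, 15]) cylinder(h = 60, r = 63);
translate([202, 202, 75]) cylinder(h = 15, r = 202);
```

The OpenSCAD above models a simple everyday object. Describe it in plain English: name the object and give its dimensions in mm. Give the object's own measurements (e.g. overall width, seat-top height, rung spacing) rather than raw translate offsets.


A spool: two coaxial disc flanges of radius 202 mm and thickness 15 mm, joined by a core cylinder of radius 63 mm and height 60 mm. The lower flange rests on z = 0 and the three cylinders share a vertical axis.


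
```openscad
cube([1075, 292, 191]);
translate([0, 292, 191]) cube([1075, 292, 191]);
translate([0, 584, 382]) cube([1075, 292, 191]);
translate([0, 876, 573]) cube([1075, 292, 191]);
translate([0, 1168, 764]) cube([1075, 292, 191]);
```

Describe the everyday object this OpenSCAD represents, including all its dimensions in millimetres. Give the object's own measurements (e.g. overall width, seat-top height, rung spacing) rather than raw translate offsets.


A straight staircase of 5 solid steps. Each step is 1075 mm wide (x), 292 mm deep (y, the going) and 191 mm tall (the rise). The first step rests on the floor; each subsequent step sits one going further in +y and one rise higher in +z, directly behind and above the previous step with no overlap.


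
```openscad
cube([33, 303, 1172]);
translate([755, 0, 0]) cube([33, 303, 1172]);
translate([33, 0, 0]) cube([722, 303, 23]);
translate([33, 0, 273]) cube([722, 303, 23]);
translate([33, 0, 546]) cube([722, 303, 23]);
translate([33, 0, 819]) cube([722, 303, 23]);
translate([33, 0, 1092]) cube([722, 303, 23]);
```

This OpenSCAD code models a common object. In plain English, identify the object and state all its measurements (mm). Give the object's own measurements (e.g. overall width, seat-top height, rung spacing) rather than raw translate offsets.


An open bookshelf. Two side panels, each 33 mm thick, 303 mm deep and 1172 mm tall, stand 788 mm apart (outside-to-outside). Between them sit 5 shelves, each 23 mm thick and 303 mm deep, spanning the full gap between the sides. The bottom shelf rests on the floor (its underside at z = 0) and the clear gap between one shelf's top and the next shelf's underside is 250 mm.
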